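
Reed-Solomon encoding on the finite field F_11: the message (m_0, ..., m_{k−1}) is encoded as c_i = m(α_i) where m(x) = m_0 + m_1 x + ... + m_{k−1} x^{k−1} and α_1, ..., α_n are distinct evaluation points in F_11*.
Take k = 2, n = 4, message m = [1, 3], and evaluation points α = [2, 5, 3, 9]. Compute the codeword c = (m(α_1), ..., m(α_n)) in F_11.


c = [7, 5, 10, 6]

Message polynomial: m(x) = 1 + 3·x (mod 11).
For each evaluation point α_i, compute m(α_i) mod 11:
  α_1 = 2: Horner steps 3 → 7, so m(2) = 7.
  α_2 = 5: Horner steps 3 → 5, so m(5) = 5.
  α_3 = 3: Horner steps 3 → 10, so m(3) = 10.
  α_4 = 9: Horner steps 3 → 6, so m(9) = 6.
Codeword c = [7, 5, 10, 6] ∈ F_11^4.


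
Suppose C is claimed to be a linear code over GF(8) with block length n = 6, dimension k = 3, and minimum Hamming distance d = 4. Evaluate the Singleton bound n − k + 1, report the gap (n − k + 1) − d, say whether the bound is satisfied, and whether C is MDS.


Singleton RHS = n − k + 1 = 4, slack = 0, bound satisfied, MDS.

Singleton bound: d ≤ n − k + 1.
Here n = 6, k = 3, so n − k + 1 = 4.
Given d = 4, check d ≤ 4: YES.
Slack = (n − k + 1) − d = 0.
The code is MDS (slack = 0).
Description: the claimed parameters are [6, 3, 4]_8; such a code would be MDS (meets Singleton bound).


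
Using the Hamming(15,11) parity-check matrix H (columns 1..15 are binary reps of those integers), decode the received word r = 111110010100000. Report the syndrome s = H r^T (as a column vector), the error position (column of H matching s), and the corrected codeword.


s = (0, 0, 1, 1)^T, error position = 3, corrected codeword c = 110110010100000

Compute s = H r^T mod 2 one row at a time:
  s_1 = 1 + 0 + 1 + 0 + 0 + 0 + 0 + 0 = 2 ≡ 0 (mod 2).
  s_2 = 1 + 1 + 0 + 0 + 0 + 0 + 0 + 0 = 2 ≡ 0 (mod 2).
  s_3 = 1 + 1 + 0 + 0 + 1 + 0 + 0 + 0 = 3 ≡ 1 (mod 2).
  s_4 = 1 + 1 + 1 + 0 + 0 + 0 + 0 + 0 = 3 ≡ 1 (mod 2).
s = (0, 0, 1, 1)^T — this equals column 3 of H (binary 0011), so error is at position 3.
Correct: flip bit 3 of r = 111110010100000 to get c = 110110010100000.


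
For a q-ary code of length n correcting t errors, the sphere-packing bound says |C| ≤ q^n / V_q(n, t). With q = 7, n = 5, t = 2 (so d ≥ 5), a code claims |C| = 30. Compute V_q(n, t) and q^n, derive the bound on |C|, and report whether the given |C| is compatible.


V_q(n, t) = 391, q^n = 16807, Hamming bound = 42, |C| = 30 ≤ bound (satisfied).

Step 1: Compute V_q(n, t) = Σ_{j=0}^2 C(n, j) (q−1)^j.
  j = 0: C(5,0)·(6)^0 = 1·1 = 1.
  j = 1: C(5,1)·(6)^1 = 5·6 = 30.
  j = 2: C(5,2)·(6)^2 = 10·36 = 360.
  V_q(n, t) = 1 + 30 + 360 = 391.
Step 2: q^n = 7^5 = 16807.
Step 3: Hamming bound ⌊q^n / V_q(n,t)⌋ = ⌊16807/391⌋ = 42.
Step 4: Compare |C| = 30 to 42: satisfied.
The claimed |C| lies below the Hamming bound.


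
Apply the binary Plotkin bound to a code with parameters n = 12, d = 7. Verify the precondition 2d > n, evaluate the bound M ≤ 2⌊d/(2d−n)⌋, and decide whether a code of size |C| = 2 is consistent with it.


Plotkin bound M ≤ 6; given |C| = 2 ≤ bound (satisfied).

Check applicability: 2d = 14, n = 12.
2d − n = 2 > 0, so Plotkin applies.
Compute d/(2d−n) = 7/2 ≈ 3.5000.
⌊d/(2d−n)⌋ = 3.
Plotkin bound: M ≤ 2·3 = 6.
Given |C| = 2, check: satisfied.
This |C| is below the Plotkin bound.


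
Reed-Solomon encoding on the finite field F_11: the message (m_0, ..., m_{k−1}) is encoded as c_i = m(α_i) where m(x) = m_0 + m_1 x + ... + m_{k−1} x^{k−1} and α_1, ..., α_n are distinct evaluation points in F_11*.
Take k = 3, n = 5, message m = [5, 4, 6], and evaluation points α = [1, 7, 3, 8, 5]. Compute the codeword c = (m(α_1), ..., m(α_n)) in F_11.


c = [4, 8, 5, 3, 10]

Message polynomial: m(x) = 5 + 4·x + 6·x^2 (mod 11).
For each evaluation point α_i, compute m(α_i) mod 11:
  α_1 = 1: Horner steps 6 → 10 → 4, so m(1) = 4.
  α_2 = 7: Horner steps 6 → 2 → 8, so m(7) = 8.
  α_3 = 3: Horner steps 6 → 0 → 5, so m(3) = 5.
  α_4 = 8: Horner steps 6 → 8 → 3, so m(8) = 3.
  α_5 = 5: Horner steps 6 → 1 → 10, so m(5) = 10.
Codeword c = [4, 8, 5, 3, 10] ∈ F_11^5.


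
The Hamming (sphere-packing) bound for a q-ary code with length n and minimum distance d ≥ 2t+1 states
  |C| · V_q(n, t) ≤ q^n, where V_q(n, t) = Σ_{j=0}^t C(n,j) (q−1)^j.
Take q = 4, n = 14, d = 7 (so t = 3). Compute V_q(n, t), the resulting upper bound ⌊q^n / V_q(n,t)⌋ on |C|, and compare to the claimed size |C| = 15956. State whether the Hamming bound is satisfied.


V_q(n, t) = 10690, q^n = 268435456, Hamming bound = 25110, |C| = 15956 ≤ bound (satisfied).

Step 1: Compute V_q(n, t) = Σ_{j=0}^3 C(n, j) (q−1)^j.
  j = 0: C(14,0)·(3)^0 = 1·1 = 1.
  j = 1: C(14,1)·(3)^1 = 14·3 = 42.
  j = 2: C(14,2)·(3)^2 = 91·9 = 819.
  j = 3: C(14,3)·(3)^3 = 364·27 = 9828.
  V_q(n, t) = 1 + 42 + 819 + 9828 = 10690.
Step 2: q^n = 4^14 = 268435456.
Step 3: Hamming bound ⌊q^n / V_q(n,t)⌋ = ⌊268435456/10690⌋ = 25110.
Step 4: Compare |C| = 15956 to 25110: satisfied.
The claimed |C| lies below the Hamming bound.


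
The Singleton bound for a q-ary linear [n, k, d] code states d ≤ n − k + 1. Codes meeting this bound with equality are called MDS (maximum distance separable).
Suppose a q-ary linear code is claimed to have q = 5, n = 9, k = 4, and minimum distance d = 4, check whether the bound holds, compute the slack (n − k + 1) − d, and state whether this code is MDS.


Singleton RHS = n − k + 1 = 6, slack = 2, bound satisfied, not MDS.

Singleton bound: d ≤ n − k + 1.
Here n = 9, k = 4, so n − k + 1 = 6.
Given d = 4, check d ≤ 6: YES.
Slack = (n − k + 1) − d = 2.
The code is NOT MDS (slack = 2 > 0).
Description: the claimed parameters are [9, 4, 4]_5; such a code would be non-MDS.


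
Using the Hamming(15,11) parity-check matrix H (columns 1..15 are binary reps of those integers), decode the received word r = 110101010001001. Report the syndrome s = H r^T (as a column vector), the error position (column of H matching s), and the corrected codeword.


s = (1, 0, 1, 0)^T, error position = 10, corrected codeword c = 110101010101001

Compute s = H r^T mod 2 one row at a time:
  s_1 = 1 + 0 + 0 + 0 + 1 + 0 + 0 + 1 = 3 ≡ 1 (mod 2).
  s_2 = 1 + 0 + 1 + 0 + 1 + 0 + 0 + 1 = 4 ≡ 0 (mod 2).
  s_3 = 1 + 0 + 1 + 0 + 0 + 0 + 0 + 1 = 3 ≡ 1 (mod 2).
  s_4 = 1 + 0 + 0 + 0 + 0 + 0 + 0 + 1 = 2 ≡ 0 (mod 2).
s = (1, 0, 1, 0)^T — this equals column 10 of H (binary 1010), so error is at position 10.
Correct: flip bit 10 of r = 110101010001001 to get c = 110101010101001.


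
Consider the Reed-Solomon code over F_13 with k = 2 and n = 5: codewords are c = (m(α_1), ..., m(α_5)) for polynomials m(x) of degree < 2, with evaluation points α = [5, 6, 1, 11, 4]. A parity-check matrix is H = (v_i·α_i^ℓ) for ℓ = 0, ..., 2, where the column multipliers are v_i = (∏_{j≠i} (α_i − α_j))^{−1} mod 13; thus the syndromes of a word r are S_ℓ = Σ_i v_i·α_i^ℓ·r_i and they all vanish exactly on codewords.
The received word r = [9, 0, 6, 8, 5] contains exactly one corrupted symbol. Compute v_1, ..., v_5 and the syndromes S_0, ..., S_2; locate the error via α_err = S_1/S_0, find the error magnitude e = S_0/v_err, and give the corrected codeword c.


S = (2, 9, 8), error at position 4, error magnitude e = 1, c = [9, 0, 6, 7, 5].

Step 1: column multipliers v_i = (∏_{j≠i}(α_i − α_j))^{−1} mod 13.
  i = 1 (α = 5): (5−6)(5−1)(5−11)(5−4) = (−1)·4·(−6)·1 = 24 ≡ 11, so v_1 = 11^{−1} = 6 (mod 13).
  i = 2 (α = 6): (6−5)(6−1)(6−11)(6−4) = 1·5·(−5)·2 = −50 ≡ 2, so v_2 = 2^{−1} = 7 (mod 13).
  i = 3 (α = 1): (1−5)(1−6)(1−11)(1−4) = (−4)·(−5)·(−10)·(−3) = 600 ≡ 2, so v_3 = 2^{−1} = 7 (mod 13).
  i = 4 (α = 11): (11−5)(11−6)(11−1)(11−4) = 6·5·10·7 = 2100 ≡ 7, so v_4 = 7^{−1} = 2 (mod 13).
  i = 5 (α = 4): (4−5)(4−6)(4−1)(4−11) = (−1)·(−2)·3·(−7) = −42 ≡ 10, so v_5 = 10^{−1} = 4 (mod 13).
  v = [6, 7, 7, 2, 4].
Step 2: syndromes of r = [9, 0, 6, 8, 5] (all sums mod 13).
  S_0 = Σ v_i r_i = 6·9 + 7·0 + 7·6 + 2·8 + 4·5 = 132 ≡ 2.
  S_1 = Σ v_i α_i r_i = 6·5·9 + 7·6·0 + 7·1·6 + 2·11·8 + 4·4·5 = 568 ≡ 9.
  α_i^2 mod 13 = [12, 10, 1, 4, 3].
  S_2 = Σ v_i α_i^2 r_i = 6·12·9 + 7·10·0 + 7·1·6 + 2·4·8 + 4·3·5 = 814 ≡ 8.
  S = (2, 9, 8) ≠ 0, so r is not a codeword (an error is present).
Step 3: locate the error. For a single error e at position i, S_ℓ = v_i·e·α_i^ℓ, so α_err = S_1/S_0.
  S_0^{−1} = 2^{−1} = 7 (mod 13), so α_err = 9·7 = 63 ≡ 11 = α_4. Error position i = 4.
  Consistency check: S_2/S_1 = 8·3 = 24 ≡ 11 = α_err ✓ (single-error assumption holds).
Step 4: error magnitude e = S_0/v_4 = S_0·∏_{j≠4}(α_4 − α_j) = 2·7 = 14 ≡ 1 (mod 13).
Step 5: correct position 4: c_4 = r_4 − e = 8 − 1 ≡ 7 (mod 13). Hence c = [9, 0, 6, 7, 5].
  Check: interpolating c through the α_i gives m(x) = 2 + 4·x (degree < 2) with m(α_i) = c_i for every i, so c is indeed a codeword.


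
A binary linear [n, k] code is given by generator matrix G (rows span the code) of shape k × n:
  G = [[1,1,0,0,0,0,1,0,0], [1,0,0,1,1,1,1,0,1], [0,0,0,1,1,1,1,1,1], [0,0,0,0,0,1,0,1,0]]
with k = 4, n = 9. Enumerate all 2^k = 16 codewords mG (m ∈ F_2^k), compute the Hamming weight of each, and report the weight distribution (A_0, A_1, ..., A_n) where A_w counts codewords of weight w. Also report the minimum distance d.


Weight distribution: A_0 = 1, A_2 = 3, A_3 = 3, A_4 = 1, A_5 = 4, A_6 = 3, A_7 = 1. Minimum distance d = 2.

Enumerate all 2^4 = 16 messages m ∈ F_2^4.
For each, compute codeword c = mG in F_2^9, then tally its weight.
  m = 0000 → c = 000000000, weight = 0.
  m = 1000 → c = 110000100, weight = 3.
  m = 0100 → c = 100111101, weight = 6.
  m = 1100 → c = 010111001, weight = 5.
  m = 0010 → c = 000111111, weight = 6.
  m = 1010 → c = 110111011, weight = 7.
  m = 0110 → c = 100000010, weight = 2.
  m = 1110 → c = 010000110, weight = 3.
  m = 0001 → c = 000001010, weight = 2.
  m = 1001 → c = 110001110, weight = 5.
  m = 0101 → c = 100110111, weight = 6.
  m = 1101 → c = 010110011, weight = 5.
  m = 0011 → c = 000110101, weight = 4.
  m = 1011 → c = 110110001, weight = 5.
  m = 0111 → c = 100001000, weight = 2.
  m = 1111 → c = 010001100, weight = 3.
Tally weights:
  weight 0: 1 codewords.
  weight 2: 3 codewords.
  weight 3: 3 codewords.
  weight 4: 1 codewords.
  weight 5: 4 codewords.
  weight 6: 3 codewords.
  weight 7: 1 codewords.
Minimum distance d = smallest w > 0 with A_w > 0 = 2.
Sanity: Σ A_w = 16 = 2^4 = 16 ✓.


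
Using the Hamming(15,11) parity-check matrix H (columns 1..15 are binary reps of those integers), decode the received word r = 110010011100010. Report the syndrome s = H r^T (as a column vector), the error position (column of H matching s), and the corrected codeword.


s = (0, 0, 1, 1)^T, error position = 3, corrected codeword c = 111010011100010

Compute s = H r^T mod 2 one row at a time:
  s_1 = 1 + 1 + 1 + 0 + 0 + 0 + 1 + 0 = 4 ≡ 0 (mod 2).
  s_2 = 0 + 1 + 0 + 0 + 0 + 0 + 1 + 0 = 2 ≡ 0 (mod 2).
  s_3 = 1 + 0 + 0 + 0 + 1 + 0 + 1 + 0 = 3 ≡ 1 (mod 2).
  s_4 = 1 + 0 + 1 + 0 + 1 + 0 + 0 + 0 = 3 ≡ 1 (mod 2).
s = (0, 0, 1, 1)^T — this equals column 3 of H (binary 0011), so error is at position 3.
Correct: flip bit 3 of r = 110010011100010 to get c = 111010011100010.


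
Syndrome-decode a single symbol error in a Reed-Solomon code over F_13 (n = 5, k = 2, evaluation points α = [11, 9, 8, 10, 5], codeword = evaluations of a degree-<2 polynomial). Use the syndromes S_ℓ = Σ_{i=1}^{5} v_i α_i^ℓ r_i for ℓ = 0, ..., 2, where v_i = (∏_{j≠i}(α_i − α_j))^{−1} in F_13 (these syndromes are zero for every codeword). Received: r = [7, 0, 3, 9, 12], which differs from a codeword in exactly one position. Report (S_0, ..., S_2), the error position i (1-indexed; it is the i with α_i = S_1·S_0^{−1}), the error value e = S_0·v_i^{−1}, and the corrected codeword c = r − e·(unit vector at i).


S = (4, 1, 10), error at position 4, error magnitude e = 12, c = [7, 0, 3, 10, 12].

Step 1: column multipliers v_i = (∏_{j≠i}(α_i − α_j))^{−1} mod 13.
  i = 1 (α = 11): (11−9)(11−8)(11−10)(11−5) = 2·3·1·6 = 36 ≡ 10, so v_1 = 10^{−1} = 4 (mod 13).
  i = 2 (α = 9): (9−11)(9−8)(9−10)(9−5) = (−2)·1·(−1)·4 = 8 ≡ 8, so v_2 = 8^{−1} = 5 (mod 13).
  i = 3 (α = 8): (8−11)(8−9)(8−10)(8−5) = (−3)·(−1)·(−2)·3 = −18 ≡ 8, so v_3 = 8^{−1} = 5 (mod 13).
  i = 4 (α = 10): (10−11)(10−9)(10−8)(10−5) = (−1)·1·2·5 = −10 ≡ 3, so v_4 = 3^{−1} = 9 (mod 13).
  i = 5 (α = 5): (5−11)(5−9)(5−8)(5−10) = (−6)·(−4)·(−3)·(−5) = 360 ≡ 9, so v_5 = 9^{−1} = 3 (mod 13).
  v = [4, 5, 5, 9, 3].
Step 2: syndromes of r = [7, 0, 3, 9, 12] (all sums mod 13).
  S_0 = Σ v_i r_i = 4·7 + 5·0 + 5·3 + 9·9 + 3·12 = 160 ≡ 4.
  S_1 = Σ v_i α_i r_i = 4·11·7 + 5·9·0 + 5·8·3 + 9·10·9 + 3·5·12 = 1418 ≡ 1.
  α_i^2 mod 13 = [4, 3, 12, 9, 12].
  S_2 = Σ v_i α_i^2 r_i = 4·4·7 + 5·3·0 + 5·12·3 + 9·9·9 + 3·12·12 = 1453 ≡ 10.
  S = (4, 1, 10) ≠ 0, so r is not a codeword (an error is present).
Step 3: locate the error. For a single error e at position i, S_ℓ = v_i·e·α_i^ℓ, so α_err = S_1/S_0.
  S_0^{−1} = 4^{−1} = 10 (mod 13), so α_err = 1·10 = 10 ≡ 10 = α_4. Error position i = 4.
  Consistency check: S_2/S_1 = 10·1 = 10 ≡ 10 = α_err ✓ (single-error assumption holds).
Step 4: error magnitude e = S_0/v_4 = S_0·∏_{j≠4}(α_4 − α_j) = 4·3 = 12 ≡ 12 (mod 13).
Step 5: correct position 4: c_4 = r_4 − e = 9 − 12 ≡ 10 (mod 13). Hence c = [7, 0, 3, 10, 12].
  Check: interpolating c through the α_i gives m(x) = 1 + 10·x (degree < 2) with m(α_i) = c_i for every i, so c is indeed a codeword.


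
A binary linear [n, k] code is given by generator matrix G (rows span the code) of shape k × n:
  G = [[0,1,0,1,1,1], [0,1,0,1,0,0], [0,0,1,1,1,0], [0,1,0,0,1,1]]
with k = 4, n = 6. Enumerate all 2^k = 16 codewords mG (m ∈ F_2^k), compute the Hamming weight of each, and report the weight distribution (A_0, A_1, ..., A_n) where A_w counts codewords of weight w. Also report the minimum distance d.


Weight distribution: A_0 = 1, A_1 = 2, A_2 = 4, A_3 = 6, A_4 = 3. Minimum distance d = 1.

Enumerate all 2^4 = 16 messages m ∈ F_2^4.
For each, compute codeword c = mG in F_2^6, then tally its weight.
  m = 0000 → c = 000000, weight = 0.
  m = 1000 → c = 010111, weight = 4.
  m = 0100 → c = 010100, weight = 2.
  m = 1100 → c = 000011, weight = 2.
  m = 0010 → c = 001110, weight = 3.
  m = 1010 → c = 011001, weight = 3.
  m = 0110 → c = 011010, weight = 3.
  m = 1110 → c = 001101, weight = 3.
  m = 0001 → c = 010011, weight = 3.
  m = 1001 → c = 000100, weight = 1.
  m = 0101 → c = 000111, weight = 3.
  m = 1101 → c = 010000, weight = 1.
  m = 0011 → c = 011101, weight = 4.
  m = 1011 → c = 001010, weight = 2.
  m = 0111 → c = 001001, weight = 2.
  m = 1111 → c = 011110, weight = 4.
Tally weights:
  weight 0: 1 codewords.
  weight 1: 2 codewords.
  weight 2: 4 codewords.
  weight 3: 6 codewords.
  weight 4: 3 codewords.
Minimum distance d = smallest w > 0 with A_w > 0 = 1.
Sanity: Σ A_w = 16 = 2^4 = 16 ✓.


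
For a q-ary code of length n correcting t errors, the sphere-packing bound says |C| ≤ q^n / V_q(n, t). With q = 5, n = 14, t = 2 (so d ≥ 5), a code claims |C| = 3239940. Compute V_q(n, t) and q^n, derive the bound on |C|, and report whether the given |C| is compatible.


V_q(n, t) = 1513, q^n = 6103515625, Hamming bound = 4034048, |C| = 3239940 ≤ bound (satisfied).

Step 1: Compute V_q(n, t) = Σ_{j=0}^2 C(n, j) (q−1)^j.
  j = 0: C(14,0)·(4)^0 = 1·1 = 1.
  j = 1: C(14,1)·(4)^1 = 14·4 = 56.
  j = 2: C(14,2)·(4)^2 = 91·16 = 1456.
  V_q(n, t) = 1 + 56 + 1456 = 1513.
Step 2: q^n = 5^14 = 6103515625.
Step 3: Hamming bound ⌊q^n / V_q(n,t)⌋ = ⌊6103515625/1513⌋ = 4034048.
Step 4: Compare |C| = 3239940 to 4034048: satisfied.
The claimed |C| lies below the Hamming bound.


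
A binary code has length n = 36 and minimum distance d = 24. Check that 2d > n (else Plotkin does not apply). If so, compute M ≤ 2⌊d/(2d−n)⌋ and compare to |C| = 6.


Plotkin bound M ≤ 4; given |C| = 6 > bound (violated).

Check applicability: 2d = 48, n = 36.
2d − n = 12 > 0, so Plotkin applies.
Compute d/(2d−n) = 24/12 ≈ 2.0000.
⌊d/(2d−n)⌋ = 2.
Plotkin bound: M ≤ 2·2 = 4.
Given |C| = 6, check: VIOLATED.
This |C| is above the Plotkin bound, so no binary code with n = 36, d = 24 and 6 codewords exists.


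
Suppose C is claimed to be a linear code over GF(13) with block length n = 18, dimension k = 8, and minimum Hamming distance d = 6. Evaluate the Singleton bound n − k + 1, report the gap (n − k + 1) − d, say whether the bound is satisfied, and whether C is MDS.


Singleton RHS = n − k + 1 = 11, slack = 5, bound satisfied, not MDS.

Singleton bound: d ≤ n − k + 1.
Here n = 18, k = 8, so n − k + 1 = 11.
Given d = 6, check d ≤ 11: YES.
Slack = (n − k + 1) − d = 5.
The code is NOT MDS (slack = 5 > 0).
Description: the claimed parameters are [18, 8, 6]_13; such a code would be non-MDS.


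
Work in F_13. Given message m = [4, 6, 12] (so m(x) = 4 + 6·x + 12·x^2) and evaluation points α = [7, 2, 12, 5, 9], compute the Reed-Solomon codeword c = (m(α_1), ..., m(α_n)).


c = [10, 12, 10, 9, 3]

Message polynomial: m(x) = 4 + 6·x + 12·x^2 (mod 13).
For each evaluation point α_i, compute m(α_i) mod 13:
  α_1 = 7: Horner steps 12 → 12 → 10, so m(7) = 10.
  α_2 = 2: Horner steps 12 → 4 → 12, so m(2) = 12.
  α_3 = 12: Horner steps 12 → 7 → 10, so m(12) = 10.
  α_4 = 5: Horner steps 12 → 1 → 9, so m(5) = 9.
  α_5 = 9: Horner steps 12 → 10 → 3, so m(9) = 3.
Codeword c = [10, 12, 10, 9, 3] ∈ F_13^5.


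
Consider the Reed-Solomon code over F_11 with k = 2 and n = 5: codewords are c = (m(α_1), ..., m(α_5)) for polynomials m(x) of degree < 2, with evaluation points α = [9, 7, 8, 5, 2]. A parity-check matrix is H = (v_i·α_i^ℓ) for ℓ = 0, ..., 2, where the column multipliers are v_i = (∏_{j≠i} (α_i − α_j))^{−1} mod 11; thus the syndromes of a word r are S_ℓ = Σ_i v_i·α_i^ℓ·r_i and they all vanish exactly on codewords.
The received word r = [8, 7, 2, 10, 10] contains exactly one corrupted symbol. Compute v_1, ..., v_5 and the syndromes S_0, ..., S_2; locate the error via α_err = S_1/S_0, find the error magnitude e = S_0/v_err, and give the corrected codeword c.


S = (3, 4, 9), error at position 4, error magnitude e = 4, c = [8, 7, 2, 6, 10].

Step 1: column multipliers v_i = (∏_{j≠i}(α_i − α_j))^{−1} mod 11.
  i = 1 (α = 9): (9−7)(9−8)(9−5)(9−2) = 2·1·4·7 = 56 ≡ 1, so v_1 = 1^{−1} = 1 (mod 11).
  i = 2 (α = 7): (7−9)(7−8)(7−5)(7−2) = (−2)·(−1)·2·5 = 20 ≡ 9, so v_2 = 9^{−1} = 5 (mod 11).
  i = 3 (α = 8): (8−9)(8−7)(8−5)(8−2) = (−1)·1·3·6 = −18 ≡ 4, so v_3 = 4^{−1} = 3 (mod 11).
  i = 4 (α = 5): (5−9)(5−7)(5−8)(5−2) = (−4)·(−2)·(−3)·3 = −72 ≡ 5, so v_4 = 5^{−1} = 9 (mod 11).
  i = 5 (α = 2): (2−9)(2−7)(2−8)(2−5) = (−7)·(−5)·(−6)·(−3) = 630 ≡ 3, so v_5 = 3^{−1} = 4 (mod 11).
  v = [1, 5, 3, 9, 4].
Step 2: syndromes of r = [8, 7, 2, 10, 10] (all sums mod 11).
  S_0 = Σ v_i r_i = 1·8 + 5·7 + 3·2 + 9·10 + 4·10 = 179 ≡ 3.
  S_1 = Σ v_i α_i r_i = 1·9·8 + 5·7·7 + 3·8·2 + 9·5·10 + 4·2·10 = 895 ≡ 4.
  α_i^2 mod 11 = [4, 5, 9, 3, 4].
  S_2 = Σ v_i α_i^2 r_i = 1·4·8 + 5·5·7 + 3·9·2 + 9·3·10 + 4·4·10 = 691 ≡ 9.
  S = (3, 4, 9) ≠ 0, so r is not a codeword (an error is present).
Step 3: locate the error. For a single error e at position i, S_ℓ = v_i·e·α_i^ℓ, so α_err = S_1/S_0.
  S_0^{−1} = 3^{−1} = 4 (mod 11), so α_err = 4·4 = 16 ≡ 5 = α_4. Error position i = 4.
  Consistency check: S_2/S_1 = 9·3 = 27 ≡ 5 = α_err ✓ (single-error assumption holds).
Step 4: error magnitude e = S_0/v_4 = S_0·∏_{j≠4}(α_4 − α_j) = 3·5 = 15 ≡ 4 (mod 11).
Step 5: correct position 4: c_4 = r_4 − e = 10 − 4 ≡ 6 (mod 11). Hence c = [8, 7, 2, 6, 10].
  Check: interpolating c through the α_i gives m(x) = 9 + 6·x (degree < 2) with m(α_i) = c_i for every i, so c is indeed a codeword.


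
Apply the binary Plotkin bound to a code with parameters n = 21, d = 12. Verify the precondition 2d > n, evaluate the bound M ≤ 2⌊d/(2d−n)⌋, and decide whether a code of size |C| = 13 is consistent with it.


Plotkin bound M ≤ 8; given |C| = 13 > bound (violated).

Check applicability: 2d = 24, n = 21.
2d − n = 3 > 0, so Plotkin applies.
Compute d/(2d−n) = 12/3 ≈ 4.0000.
⌊d/(2d−n)⌋ = 4.
Plotkin bound: M ≤ 2·4 = 8.
Given |C| = 13, check: VIOLATED.
This |C| is above the Plotkin bound, so no binary code with n = 21, d = 12 and 13 codewords exists.


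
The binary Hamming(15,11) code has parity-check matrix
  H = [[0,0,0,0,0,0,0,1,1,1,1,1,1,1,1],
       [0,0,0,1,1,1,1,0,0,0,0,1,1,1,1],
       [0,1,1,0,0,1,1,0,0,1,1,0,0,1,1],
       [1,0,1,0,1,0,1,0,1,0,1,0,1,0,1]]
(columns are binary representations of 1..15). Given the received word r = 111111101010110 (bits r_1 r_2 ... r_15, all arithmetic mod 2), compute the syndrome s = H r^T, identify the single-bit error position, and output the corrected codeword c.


s = (0, 0, 0, 1)^T, error position = 1, corrected codeword c = 011111101010110

Compute s = H r^T mod 2 one row at a time:
  s_1 = 0 + 1 + 0 + 1 + 0 + 1 + 1 + 0 = 4 ≡ 0 (mod 2).
  s_2 = 1 + 1 + 1 + 1 + 0 + 1 + 1 + 0 = 6 ≡ 0 (mod 2).
  s_3 = 1 + 1 + 1 + 1 + 0 + 1 + 1 + 0 = 6 ≡ 0 (mod 2).
  s_4 = 1 + 1 + 1 + 1 + 1 + 1 + 1 + 0 = 7 ≡ 1 (mod 2).
s = (0, 0, 0, 1)^T — this equals column 1 of H (binary 0001), so error is at position 1.
Correct: flip bit 1 of r = 111111101010110 to get c = 011111101010110.


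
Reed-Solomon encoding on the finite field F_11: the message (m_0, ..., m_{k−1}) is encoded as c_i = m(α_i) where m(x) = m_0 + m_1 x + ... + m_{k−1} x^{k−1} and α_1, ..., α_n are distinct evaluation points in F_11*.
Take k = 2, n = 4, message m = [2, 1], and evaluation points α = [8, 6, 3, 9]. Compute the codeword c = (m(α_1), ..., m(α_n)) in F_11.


c = [10, 8, 5, 0]

Message polynomial: m(x) = 2 + 1·x (mod 11).
For each evaluation point α_i, compute m(α_i) mod 11:
  α_1 = 8: Horner steps 1 → 10, so m(8) = 10.
  α_2 = 6: Horner steps 1 → 8, so m(6) = 8.
  α_3 = 3: Horner steps 1 → 5, so m(3) = 5.
  α_4 = 9: Horner steps 1 → 0, so m(9) = 0.
Codeword c = [10, 8, 5, 0] ∈ F_11^4.


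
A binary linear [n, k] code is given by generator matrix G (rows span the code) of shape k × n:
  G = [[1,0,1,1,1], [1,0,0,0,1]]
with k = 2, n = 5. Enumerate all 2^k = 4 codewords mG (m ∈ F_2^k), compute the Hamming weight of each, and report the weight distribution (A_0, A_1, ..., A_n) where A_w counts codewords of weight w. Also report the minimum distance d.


Weight distribution: A_0 = 1, A_2 = 2, A_4 = 1. Minimum distance d = 2.

Enumerate all 2^2 = 4 messages m ∈ F_2^2.
For each, compute codeword c = mG in F_2^5, then tally its weight.
  m = 00 → c = 00000, weight = 0.
  m = 10 → c = 10111, weight = 4.
  m = 01 → c = 10001, weight = 2.
  m = 11 → c = 00110, weight = 2.
Tally weights:
  weight 0: 1 codewords.
  weight 2: 2 codewords.
  weight 4: 1 codewords.
Minimum distance d = smallest w > 0 with A_w > 0 = 2.
Sanity: Σ A_w = 4 = 2^2 = 4 ✓.


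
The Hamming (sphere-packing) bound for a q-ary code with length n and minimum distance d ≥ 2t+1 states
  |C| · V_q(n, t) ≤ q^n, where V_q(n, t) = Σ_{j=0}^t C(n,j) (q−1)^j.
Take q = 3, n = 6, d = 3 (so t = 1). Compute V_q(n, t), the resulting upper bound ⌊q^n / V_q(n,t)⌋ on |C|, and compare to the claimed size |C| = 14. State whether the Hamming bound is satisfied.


V_q(n, t) = 13, q^n = 729, Hamming bound = 56, |C| = 14 ≤ bound (satisfied).

Step 1: Compute V_q(n, t) = Σ_{j=0}^1 C(n, j) (q−1)^j.
  j = 0: C(6,0)·(2)^0 = 1·1 = 1.
  j = 1: C(6,1)·(2)^1 = 6·2 = 12.
  V_q(n, t) = 1 + 12 = 13.
Step 2: q^n = 3^6 = 729.
Step 3: Hamming bound ⌊q^n / V_q(n,t)⌋ = ⌊729/13⌋ = 56.
Step 4: Compare |C| = 14 to 56: satisfied.
The claimed |C| lies below the Hamming bound.


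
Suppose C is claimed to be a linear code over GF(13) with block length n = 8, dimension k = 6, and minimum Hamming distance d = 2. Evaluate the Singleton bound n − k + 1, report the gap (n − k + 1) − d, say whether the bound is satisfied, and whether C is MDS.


Singleton RHS = n − k + 1 = 3, slack = 1, bound satisfied, not MDS.

Singleton bound: d ≤ n − k + 1.
Here n = 8, k = 6, so n − k + 1 = 3.
Given d = 2, check d ≤ 3: YES.
Slack = (n − k + 1) − d = 1.
The code is NOT MDS (slack = 1 > 0).
Description: the claimed parameters are [8, 6, 2]_13; such a code would be non-MDS.


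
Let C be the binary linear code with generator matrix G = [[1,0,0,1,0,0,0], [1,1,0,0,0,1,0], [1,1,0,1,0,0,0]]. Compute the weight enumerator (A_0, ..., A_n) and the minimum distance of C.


Weight distribution: A_0 = 1, A_1 = 1, A_2 = 3, A_3 = 3. Minimum distance d = 1.

Enumerate all 2^3 = 8 messages m ∈ F_2^3.
For each, compute codeword c = mG in F_2^7, then tally its weight.
  m = 000 → c = 0000000, weight = 0.
  m = 100 → c = 1001000, weight = 2.
  m = 010 → c = 1100010, weight = 3.
  m = 110 → c = 0101010, weight = 3.
  m = 001 → c = 1101000, weight = 3.
  m = 101 → c = 0100000, weight = 1.
  m = 011 → c = 0001010, weight = 2.
  m = 111 → c = 1000010, weight = 2.
Tally weights:
  weight 0: 1 codewords.
  weight 1: 1 codewords.
  weight 2: 3 codewords.
  weight 3: 3 codewords.
Minimum distance d = smallest w > 0 with A_w > 0 = 1.
Sanity: Σ A_w = 8 = 2^3 = 8 ✓.


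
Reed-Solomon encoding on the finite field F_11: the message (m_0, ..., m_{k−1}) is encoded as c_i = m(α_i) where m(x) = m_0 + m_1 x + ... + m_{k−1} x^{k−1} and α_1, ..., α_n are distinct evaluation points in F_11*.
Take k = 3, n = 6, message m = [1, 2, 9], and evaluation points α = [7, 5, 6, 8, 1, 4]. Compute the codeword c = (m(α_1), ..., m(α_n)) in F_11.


c = [5, 5, 7, 10, 1, 10]

Message polynomial: m(x) = 1 + 2·x + 9·x^2 (mod 11).
For each evaluation point α_i, compute m(α_i) mod 11:
  α_1 = 7: Horner steps 9 → 10 → 5, so m(7) = 5.
  α_2 = 5: Horner steps 9 → 3 → 5, so m(5) = 5.
  α_3 = 6: Horner steps 9 → 1 → 7, so m(6) = 7.
  α_4 = 8: Horner steps 9 → 8 → 10, so m(8) = 10.
  α_5 = 1: Horner steps 9 → 0 → 1, so m(1) = 1.
  α_6 = 4: Horner steps 9 → 5 → 10, so m(4) = 10.
Codeword c = [5, 5, 7, 10, 1, 10] ∈ F_11^6.


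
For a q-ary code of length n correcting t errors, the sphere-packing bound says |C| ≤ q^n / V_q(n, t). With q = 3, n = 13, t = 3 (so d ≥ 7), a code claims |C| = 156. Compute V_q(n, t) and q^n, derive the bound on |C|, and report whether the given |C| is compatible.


V_q(n, t) = 2627, q^n = 1594323, Hamming bound = 606, |C| = 156 ≤ bound (satisfied).

Step 1: Compute V_q(n, t) = Σ_{j=0}^3 C(n, j) (q−1)^j.
  j = 0: C(13,0)·(2)^0 = 1·1 = 1.
  j = 1: C(13,1)·(2)^1 = 13·2 = 26.
  j = 2: C(13,2)·(2)^2 = 78·4 = 312.
  j = 3: C(13,3)·(2)^3 = 286·8 = 2288.
  V_q(n, t) = 1 + 26 + 312 + 2288 = 2627.
Step 2: q^n = 3^13 = 1594323.
Step 3: Hamming bound ⌊q^n / V_q(n,t)⌋ = ⌊1594323/2627⌋ = 606.
Step 4: Compare |C| = 156 to 606: satisfied.
The claimed |C| lies below the Hamming bound.


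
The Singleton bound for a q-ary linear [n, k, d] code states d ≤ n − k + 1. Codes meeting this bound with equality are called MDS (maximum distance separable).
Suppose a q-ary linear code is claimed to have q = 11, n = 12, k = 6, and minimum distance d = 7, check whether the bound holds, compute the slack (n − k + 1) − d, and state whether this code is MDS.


Singleton RHS = n − k + 1 = 7, slack = 0, bound satisfied, MDS.

Singleton bound: d ≤ n − k + 1.
Here n = 12, k = 6, so n − k + 1 = 7.
Given d = 7, check d ≤ 7: YES.
Slack = (n − k + 1) − d = 0.
The code is MDS (slack = 0).
Description: the claimed parameters are [12, 6, 7]_11; such a code would be MDS (meets Singleton bound).


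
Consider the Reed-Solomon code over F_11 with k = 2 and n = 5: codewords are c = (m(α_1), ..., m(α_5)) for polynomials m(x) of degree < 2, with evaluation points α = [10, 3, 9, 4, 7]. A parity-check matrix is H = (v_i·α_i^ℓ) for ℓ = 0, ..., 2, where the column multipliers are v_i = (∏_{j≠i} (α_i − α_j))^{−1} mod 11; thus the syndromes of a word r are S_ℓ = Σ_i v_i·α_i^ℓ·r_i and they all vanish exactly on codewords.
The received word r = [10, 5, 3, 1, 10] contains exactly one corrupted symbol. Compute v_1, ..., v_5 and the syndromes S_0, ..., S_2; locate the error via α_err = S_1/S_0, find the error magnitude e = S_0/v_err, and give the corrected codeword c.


S = (9, 8, 1), error at position 5, error magnitude e = 10, c = [10, 5, 3, 1, 0].

Step 1: column multipliers v_i = (∏_{j≠i}(α_i − α_j))^{−1} mod 11.
  i = 1 (α = 10): (10−3)(10−9)(10−4)(10−7) = 7·1·6·3 = 126 ≡ 5, so v_1 = 5^{−1} = 9 (mod 11).
  i = 2 (α = 3): (3−10)(3−9)(3−4)(3−7) = (−7)·(−6)·(−1)·(−4) = 168 ≡ 3, so v_2 = 3^{−1} = 4 (mod 11).
  i = 3 (α = 9): (9−10)(9−3)(9−4)(9−7) = (−1)·6·5·2 = −60 ≡ 6, so v_3 = 6^{−1} = 2 (mod 11).
  i = 4 (α = 4): (4−10)(4−3)(4−9)(4−7) = (−6)·1·(−5)·(−3) = −90 ≡ 9, so v_4 = 9^{−1} = 5 (mod 11).
  i = 5 (α = 7): (7−10)(7−3)(7−9)(7−4) = (−3)·4·(−2)·3 = 72 ≡ 6, so v_5 = 6^{−1} = 2 (mod 11).
  v = [9, 4, 2, 5, 2].
Step 2: syndromes of r = [10, 5, 3, 1, 10] (all sums mod 11).
  S_0 = Σ v_i r_i = 9·10 + 4·5 + 2·3 + 5·1 + 2·10 = 141 ≡ 9.
  S_1 = Σ v_i α_i r_i = 9·10·10 + 4·3·5 + 2·9·3 + 5·4·1 + 2·7·10 = 1174 ≡ 8.
  α_i^2 mod 11 = [1, 9, 4, 5, 5].
  S_2 = Σ v_i α_i^2 r_i = 9·1·10 + 4·9·5 + 2·4·3 + 5·5·1 + 2·5·10 = 419 ≡ 1.
  S = (9, 8, 1) ≠ 0, so r is not a codeword (an error is present).
Step 3: locate the error. For a single error e at position i, S_ℓ = v_i·e·α_i^ℓ, so α_err = S_1/S_0.
  S_0^{−1} = 9^{−1} = 5 (mod 11), so α_err = 8·5 = 40 ≡ 7 = α_5. Error position i = 5.
  Consistency check: S_2/S_1 = 1·7 = 7 ≡ 7 = α_err ✓ (single-error assumption holds).
Step 4: error magnitude e = S_0/v_5 = S_0·∏_{j≠5}(α_5 − α_j) = 9·6 = 54 ≡ 10 (mod 11).
Step 5: correct position 5: c_5 = r_5 − e = 10 − 10 ≡ 0 (mod 11). Hence c = [10, 5, 3, 1, 0].
  Check: interpolating c through the α_i gives m(x) = 6 + 7·x (degree < 2) with m(α_i) = c_i for every i, so c is indeed a codeword.


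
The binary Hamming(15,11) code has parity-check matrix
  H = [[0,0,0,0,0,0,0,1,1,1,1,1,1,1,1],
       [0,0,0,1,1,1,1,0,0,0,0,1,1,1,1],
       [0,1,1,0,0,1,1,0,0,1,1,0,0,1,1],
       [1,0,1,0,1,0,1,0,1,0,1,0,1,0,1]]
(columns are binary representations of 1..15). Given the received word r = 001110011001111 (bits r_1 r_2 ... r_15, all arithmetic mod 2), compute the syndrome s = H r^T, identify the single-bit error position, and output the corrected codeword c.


s = (0, 0, 1, 1)^T, error position = 3, corrected codeword c = 000110011001111

Compute s = H r^T mod 2 one row at a time:
  s_1 = 1 + 1 + 0 + 0 + 1 + 1 + 1 + 1 = 6 ≡ 0 (mod 2).
  s_2 = 1 + 1 + 0 + 0 + 1 + 1 + 1 + 1 = 6 ≡ 0 (mod 2).
  s_3 = 0 + 1 + 0 + 0 + 0 + 0 + 1 + 1 = 3 ≡ 1 (mod 2).
  s_4 = 0 + 1 + 1 + 0 + 1 + 0 + 1 + 1 = 5 ≡ 1 (mod 2).
s = (0, 0, 1, 1)^T — this equals column 3 of H (binary 0011), so error is at position 3.
Correct: flip bit 3 of r = 001110011001111 to get c = 000110011001111.


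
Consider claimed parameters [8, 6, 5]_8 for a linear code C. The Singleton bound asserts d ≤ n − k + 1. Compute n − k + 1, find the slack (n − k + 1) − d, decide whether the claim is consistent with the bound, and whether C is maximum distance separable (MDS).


Singleton RHS = n − k + 1 = 3, slack = -2, bound violated (no such code; not MDS).

Singleton bound: d ≤ n − k + 1.
Here n = 8, k = 6, so n − k + 1 = 3.
Given d = 5, check d ≤ 3: NO.
Slack = (n − k + 1) − d = -2.
The slack is negative: d = 5 exceeds n − k + 1 = 3 by 2, so the Singleton bound is violated and no linear [8, 6, 5]_8 code can exist. In particular it is not MDS (MDS requires d = n − k + 1 exactly).
Description: the claimed parameters are [8, 6, 5]_8; such a code would be impossible (violates the Singleton bound).


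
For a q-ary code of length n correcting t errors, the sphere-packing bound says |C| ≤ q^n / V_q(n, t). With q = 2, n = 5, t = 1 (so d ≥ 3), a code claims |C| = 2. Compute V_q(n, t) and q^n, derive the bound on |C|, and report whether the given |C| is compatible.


V_q(n, t) = 6, q^n = 32, Hamming bound = 5, |C| = 2 ≤ bound (satisfied).

Step 1: Compute V_q(n, t) = Σ_{j=0}^1 C(n, j) (q−1)^j.
  j = 0: C(5,0)·(1)^0 = 1·1 = 1.
  j = 1: C(5,1)·(1)^1 = 5·1 = 5.
  V_q(n, t) = 1 + 5 = 6.
Step 2: q^n = 2^5 = 32.
Step 3: Hamming bound ⌊q^n / V_q(n,t)⌋ = ⌊32/6⌋ = 5.
Step 4: Compare |C| = 2 to 5: satisfied.
The claimed |C| lies below the Hamming bound.


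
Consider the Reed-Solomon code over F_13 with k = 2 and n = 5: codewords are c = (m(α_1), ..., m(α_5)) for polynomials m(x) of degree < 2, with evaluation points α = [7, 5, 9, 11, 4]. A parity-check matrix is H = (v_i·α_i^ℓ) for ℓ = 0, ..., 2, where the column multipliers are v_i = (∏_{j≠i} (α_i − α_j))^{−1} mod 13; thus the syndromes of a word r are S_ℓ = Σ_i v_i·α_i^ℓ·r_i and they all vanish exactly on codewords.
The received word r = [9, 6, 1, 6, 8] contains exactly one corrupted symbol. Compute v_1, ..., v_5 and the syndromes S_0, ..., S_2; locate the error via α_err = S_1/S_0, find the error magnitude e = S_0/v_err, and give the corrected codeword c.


S = (7, 9, 6), error at position 2, error magnitude e = 2, c = [9, 4, 1, 6, 8].

Step 1: column multipliers v_i = (∏_{j≠i}(α_i − α_j))^{−1} mod 13.
  i = 1 (α = 7): (7−5)(7−9)(7−11)(7−4) = 2·(−2)·(−4)·3 = 48 ≡ 9, so v_1 = 9^{−1} = 3 (mod 13).
  i = 2 (α = 5): (5−7)(5−9)(5−11)(5−4) = (−2)·(−4)·(−6)·1 = −48 ≡ 4, so v_2 = 4^{−1} = 10 (mod 13).
  i = 3 (α = 9): (9−7)(9−5)(9−11)(9−4) = 2·4·(−2)·5 = −80 ≡ 11, so v_3 = 11^{−1} = 6 (mod 13).
  i = 4 (α = 11): (11−7)(11−5)(11−9)(11−4) = 4·6·2·7 = 336 ≡ 11, so v_4 = 11^{−1} = 6 (mod 13).
  i = 5 (α = 4): (4−7)(4−5)(4−9)(4−11) = (−3)·(−1)·(−5)·(−7) = 105 ≡ 1, so v_5 = 1^{−1} = 1 (mod 13).
  v = [3, 10, 6, 6, 1].
Step 2: syndromes of r = [9, 6, 1, 6, 8] (all sums mod 13).
  S_0 = Σ v_i r_i = 3·9 + 10·6 + 6·1 + 6·6 + 1·8 = 137 ≡ 7.
  S_1 = Σ v_i α_i r_i = 3·7·9 + 10·5·6 + 6·9·1 + 6·11·6 + 1·4·8 = 971 ≡ 9.
  α_i^2 mod 13 = [10, 12, 3, 4, 3].
  S_2 = Σ v_i α_i^2 r_i = 3·10·9 + 10·12·6 + 6·3·1 + 6·4·6 + 1·3·8 = 1176 ≡ 6.
  S = (7, 9, 6) ≠ 0, so r is not a codeword (an error is present).
Step 3: locate the error. For a single error e at position i, S_ℓ = v_i·e·α_i^ℓ, so α_err = S_1/S_0.
  S_0^{−1} = 7^{−1} = 2 (mod 13), so α_err = 9·2 = 18 ≡ 5 = α_2. Error position i = 2.
  Consistency check: S_2/S_1 = 6·3 = 18 ≡ 5 = α_err ✓ (single-error assumption holds).
Step 4: error magnitude e = S_0/v_2 = S_0·∏_{j≠2}(α_2 − α_j) = 7·4 = 28 ≡ 2 (mod 13).
Step 5: correct position 2: c_2 = r_2 − e = 6 − 2 ≡ 4 (mod 13). Hence c = [9, 4, 1, 6, 8].
  Check: interpolating c through the α_i gives m(x) = 11 + 9·x (degree < 2) with m(α_i) = c_i for every i, so c is indeed a codeword.


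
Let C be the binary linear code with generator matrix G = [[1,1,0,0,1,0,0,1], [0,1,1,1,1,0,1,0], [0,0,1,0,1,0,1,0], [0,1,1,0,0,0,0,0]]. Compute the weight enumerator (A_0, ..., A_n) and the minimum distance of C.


Weight distribution: A_0 = 1, A_2 = 3, A_3 = 4, A_4 = 3, A_5 = 4, A_6 = 1. Minimum distance d = 2.

Enumerate all 2^4 = 16 messages m ∈ F_2^4.
For each, compute codeword c = mG in F_2^8, then tally its weight.
  m = 0000 → c = 00000000, weight = 0.
  m = 1000 → c = 11001001, weight = 4.
  m = 0100 → c = 01111010, weight = 5.
  m = 1100 → c = 10110011, weight = 5.
  m = 0010 → c = 00101010, weight = 3.
  m = 1010 → c = 11100011, weight = 5.
  m = 0110 → c = 01010000, weight = 2.
  m = 1110 → c = 10011001, weight = 4.
  m = 0001 → c = 01100000, weight = 2.
  m = 1001 → c = 10101001, weight = 4.
  m = 0101 → c = 00011010, weight = 3.
  m = 1101 → c = 11010011, weight = 5.
  m = 0011 → c = 01001010, weight = 3.
  m = 1011 → c = 10000011, weight = 3.
  m = 0111 → c = 00110000, weight = 2.
  m = 1111 → c = 11111001, weight = 6.
Tally weights:
  weight 0: 1 codewords.
  weight 2: 3 codewords.
  weight 3: 4 codewords.
  weight 4: 3 codewords.
  weight 5: 4 codewords.
  weight 6: 1 codewords.
Minimum distance d = smallest w > 0 with A_w > 0 = 2.
Sanity: Σ A_w = 16 = 2^4 = 16 ✓.


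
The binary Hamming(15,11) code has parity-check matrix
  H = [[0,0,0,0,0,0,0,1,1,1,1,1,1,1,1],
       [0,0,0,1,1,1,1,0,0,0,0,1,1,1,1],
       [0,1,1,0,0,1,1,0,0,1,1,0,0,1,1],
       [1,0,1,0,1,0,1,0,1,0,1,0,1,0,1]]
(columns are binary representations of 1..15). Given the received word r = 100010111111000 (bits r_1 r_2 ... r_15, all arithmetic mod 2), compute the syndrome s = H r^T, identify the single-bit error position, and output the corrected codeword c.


s = (1, 1, 1, 1)^T, error position = 15, corrected codeword c = 100010111111001

Compute s = H r^T mod 2 one row at a time:
  s_1 = 1 + 1 + 1 + 1 + 1 + 0 + 0 + 0 = 5 ≡ 1 (mod 2).
  s_2 = 0 + 1 + 0 + 1 + 1 + 0 + 0 + 0 = 3 ≡ 1 (mod 2).
  s_3 = 0 + 0 + 0 + 1 + 1 + 1 + 0 + 0 = 3 ≡ 1 (mod 2).
  s_4 = 1 + 0 + 1 + 1 + 1 + 1 + 0 + 0 = 5 ≡ 1 (mod 2).
s = (1, 1, 1, 1)^T — this equals column 15 of H (binary 1111), so error is at position 15.
Correct: flip bit 15 of r = 100010111111000 to get c = 100010111111001.


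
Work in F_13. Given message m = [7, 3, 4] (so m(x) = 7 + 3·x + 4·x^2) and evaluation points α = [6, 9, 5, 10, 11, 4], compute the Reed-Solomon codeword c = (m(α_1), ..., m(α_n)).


c = [0, 7, 5, 8, 4, 5]

Message polynomial: m(x) = 7 + 3·x + 4·x^2 (mod 13).
For each evaluation point α_i, compute m(α_i) mod 13:
  α_1 = 6: Horner steps 4 → 1 → 0, so m(6) = 0.
  α_2 = 9: Horner steps 4 → 0 → 7, so m(9) = 7.
  α_3 = 5: Horner steps 4 → 10 → 5, so m(5) = 5.
  α_4 = 10: Horner steps 4 → 4 → 8, so m(10) = 8.
  α_5 = 11: Horner steps 4 → 8 → 4, so m(11) = 4.
  α_6 = 4: Horner steps 4 → 6 → 5, so m(4) = 5.
Codeword c = [0, 7, 5, 8, 4, 5] ∈ F_13^6.


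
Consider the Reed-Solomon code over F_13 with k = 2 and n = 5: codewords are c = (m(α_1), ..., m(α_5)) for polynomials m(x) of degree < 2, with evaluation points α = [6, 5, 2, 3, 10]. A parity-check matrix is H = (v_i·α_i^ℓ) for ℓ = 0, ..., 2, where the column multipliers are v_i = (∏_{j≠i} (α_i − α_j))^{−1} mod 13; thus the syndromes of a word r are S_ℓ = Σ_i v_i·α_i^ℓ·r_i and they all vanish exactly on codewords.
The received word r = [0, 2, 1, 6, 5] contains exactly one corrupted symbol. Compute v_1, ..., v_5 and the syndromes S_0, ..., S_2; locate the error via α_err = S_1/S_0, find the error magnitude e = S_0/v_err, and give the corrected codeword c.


S = (9, 5, 10), error at position 3, error magnitude e = 6, c = [0, 2, 8, 6, 5].

Step 1: column multipliers v_i = (∏_{j≠i}(α_i − α_j))^{−1} mod 13.
  i = 1 (α = 6): (6−5)(6−2)(6−3)(6−10) = 1·4·3·(−4) = −48 ≡ 4, so v_1 = 4^{−1} = 10 (mod 13).
  i = 2 (α = 5): (5−6)(5−2)(5−3)(5−10) = (−1)·3·2·(−5) = 30 ≡ 4, so v_2 = 4^{−1} = 10 (mod 13).
  i = 3 (α = 2): (2−6)(2−5)(2−3)(2−10) = (−4)·(−3)·(−1)·(−8) = 96 ≡ 5, so v_3 = 5^{−1} = 8 (mod 13).
  i = 4 (α = 3): (3−6)(3−5)(3−2)(3−10) = (−3)·(−2)·1·(−7) = −42 ≡ 10, so v_4 = 10^{−1} = 4 (mod 13).
  i = 5 (α = 10): (10−6)(10−5)(10−2)(10−3) = 4·5·8·7 = 1120 ≡ 2, so v_5 = 2^{−1} = 7 (mod 13).
  v = [10, 10, 8, 4, 7].
Step 2: syndromes of r = [0, 2, 1, 6, 5] (all sums mod 13).
  S_0 = Σ v_i r_i = 10·0 + 10·2 + 8·1 + 4·6 + 7·5 = 87 ≡ 9.
  S_1 = Σ v_i α_i r_i = 10·6·0 + 10·5·2 + 8·2·1 + 4·3·6 + 7·10·5 = 538 ≡ 5.
  α_i^2 mod 13 = [10, 12, 4, 9, 9].
  S_2 = Σ v_i α_i^2 r_i = 10·10·0 + 10·12·2 + 8·4·1 + 4·9·6 + 7·9·5 = 803 ≡ 10.
  S = (9, 5, 10) ≠ 0, so r is not a codeword (an error is present).
Step 3: locate the error. For a single error e at position i, S_ℓ = v_i·e·α_i^ℓ, so α_err = S_1/S_0.
  S_0^{−1} = 9^{−1} = 3 (mod 13), so α_err = 5·3 = 15 ≡ 2 = α_3. Error position i = 3.
  Consistency check: S_2/S_1 = 10·8 = 80 ≡ 2 = α_err ✓ (single-error assumption holds).
Step 4: error magnitude e = S_0/v_3 = S_0·∏_{j≠3}(α_3 − α_j) = 9·5 = 45 ≡ 6 (mod 13).
Step 5: correct position 3: c_3 = r_3 − e = 1 − 6 ≡ 8 (mod 13). Hence c = [0, 2, 8, 6, 5].
  Check: interpolating c through the α_i gives m(x) = 12 + 11·x (degree < 2) with m(α_i) = c_i for every i, so c is indeed a codeword.
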